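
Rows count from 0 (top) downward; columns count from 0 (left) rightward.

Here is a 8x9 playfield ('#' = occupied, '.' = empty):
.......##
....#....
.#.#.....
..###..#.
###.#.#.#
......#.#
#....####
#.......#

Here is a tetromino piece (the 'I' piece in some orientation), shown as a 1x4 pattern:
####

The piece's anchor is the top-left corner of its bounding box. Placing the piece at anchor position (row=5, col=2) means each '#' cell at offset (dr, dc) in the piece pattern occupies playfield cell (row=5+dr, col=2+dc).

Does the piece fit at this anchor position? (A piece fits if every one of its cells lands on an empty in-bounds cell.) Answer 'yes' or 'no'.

Answer: yes

Derivation:
Check each piece cell at anchor (5, 2):
  offset (0,0) -> (5,2): empty -> OK
  offset (0,1) -> (5,3): empty -> OK
  offset (0,2) -> (5,4): empty -> OK
  offset (0,3) -> (5,5): empty -> OK
All cells valid: yes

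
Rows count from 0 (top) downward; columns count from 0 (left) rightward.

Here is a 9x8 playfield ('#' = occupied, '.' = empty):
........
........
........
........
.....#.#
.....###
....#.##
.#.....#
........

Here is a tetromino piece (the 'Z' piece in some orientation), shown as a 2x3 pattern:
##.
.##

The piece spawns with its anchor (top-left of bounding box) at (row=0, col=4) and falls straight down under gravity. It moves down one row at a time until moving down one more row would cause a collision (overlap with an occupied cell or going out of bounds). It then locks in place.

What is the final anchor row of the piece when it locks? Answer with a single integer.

Spawn at (row=0, col=4). Try each row:
  row 0: fits
  row 1: fits
  row 2: fits
  row 3: blocked -> lock at row 2

Answer: 2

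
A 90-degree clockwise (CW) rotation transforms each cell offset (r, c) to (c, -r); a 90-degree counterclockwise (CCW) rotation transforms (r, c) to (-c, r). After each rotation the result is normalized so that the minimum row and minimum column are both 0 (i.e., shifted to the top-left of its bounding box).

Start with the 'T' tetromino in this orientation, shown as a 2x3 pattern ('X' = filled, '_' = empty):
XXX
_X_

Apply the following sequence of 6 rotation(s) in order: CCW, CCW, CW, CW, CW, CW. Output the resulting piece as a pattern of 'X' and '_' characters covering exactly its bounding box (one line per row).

Start:
XXX
_X_
After rotation 1 (CCW):
X_
XX
X_
After rotation 2 (CCW):
_X_
XXX
After rotation 3 (CW):
X_
XX
X_
After rotation 4 (CW):
XXX
_X_
After rotation 5 (CW):
_X
XX
_X
After rotation 6 (CW):
_X_
XXX

Answer: _X_
XXX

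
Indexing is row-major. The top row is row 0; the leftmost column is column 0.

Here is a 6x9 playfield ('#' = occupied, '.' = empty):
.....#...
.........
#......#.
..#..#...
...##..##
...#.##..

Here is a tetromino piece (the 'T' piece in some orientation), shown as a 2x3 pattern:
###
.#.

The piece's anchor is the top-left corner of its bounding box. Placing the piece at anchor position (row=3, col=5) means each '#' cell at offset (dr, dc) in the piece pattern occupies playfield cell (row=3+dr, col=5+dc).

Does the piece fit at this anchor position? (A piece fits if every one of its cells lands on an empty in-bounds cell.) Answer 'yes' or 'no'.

Answer: no

Derivation:
Check each piece cell at anchor (3, 5):
  offset (0,0) -> (3,5): occupied ('#') -> FAIL
  offset (0,1) -> (3,6): empty -> OK
  offset (0,2) -> (3,7): empty -> OK
  offset (1,1) -> (4,6): empty -> OK
All cells valid: no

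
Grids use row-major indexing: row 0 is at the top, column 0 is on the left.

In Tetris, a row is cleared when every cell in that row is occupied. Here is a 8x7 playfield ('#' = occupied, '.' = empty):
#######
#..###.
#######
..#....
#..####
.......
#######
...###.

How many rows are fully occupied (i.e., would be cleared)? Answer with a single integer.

Check each row:
  row 0: 0 empty cells -> FULL (clear)
  row 1: 3 empty cells -> not full
  row 2: 0 empty cells -> FULL (clear)
  row 3: 6 empty cells -> not full
  row 4: 2 empty cells -> not full
  row 5: 7 empty cells -> not full
  row 6: 0 empty cells -> FULL (clear)
  row 7: 4 empty cells -> not full
Total rows cleared: 3

Answer: 3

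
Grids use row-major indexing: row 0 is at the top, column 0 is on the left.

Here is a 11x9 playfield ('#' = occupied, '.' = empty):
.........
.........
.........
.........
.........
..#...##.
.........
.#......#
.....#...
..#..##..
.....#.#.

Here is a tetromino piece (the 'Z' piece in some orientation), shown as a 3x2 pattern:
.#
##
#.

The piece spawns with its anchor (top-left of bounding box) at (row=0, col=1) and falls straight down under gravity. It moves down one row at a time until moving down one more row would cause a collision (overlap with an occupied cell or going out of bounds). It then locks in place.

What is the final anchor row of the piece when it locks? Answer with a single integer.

Spawn at (row=0, col=1). Try each row:
  row 0: fits
  row 1: fits
  row 2: fits
  row 3: fits
  row 4: blocked -> lock at row 3

Answer: 3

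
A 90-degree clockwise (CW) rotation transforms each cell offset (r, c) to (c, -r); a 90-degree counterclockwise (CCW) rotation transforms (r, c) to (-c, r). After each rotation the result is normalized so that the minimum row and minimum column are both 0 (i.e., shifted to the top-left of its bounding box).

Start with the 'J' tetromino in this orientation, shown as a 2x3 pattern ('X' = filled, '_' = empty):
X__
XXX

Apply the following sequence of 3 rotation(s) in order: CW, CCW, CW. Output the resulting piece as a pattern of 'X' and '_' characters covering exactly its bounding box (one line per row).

Answer: XX
X_
X_

Derivation:
Start:
X__
XXX
After rotation 1 (CW):
XX
X_
X_
After rotation 2 (CCW):
X__
XXX
After rotation 3 (CW):
XX
X_
X_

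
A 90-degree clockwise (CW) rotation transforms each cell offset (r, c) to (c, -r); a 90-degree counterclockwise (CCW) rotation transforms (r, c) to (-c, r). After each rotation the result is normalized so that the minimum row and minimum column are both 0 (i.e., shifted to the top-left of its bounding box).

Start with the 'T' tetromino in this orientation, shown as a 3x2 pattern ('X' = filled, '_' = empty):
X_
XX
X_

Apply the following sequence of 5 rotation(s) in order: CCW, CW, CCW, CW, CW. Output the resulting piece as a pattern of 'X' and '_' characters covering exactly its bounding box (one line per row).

Start:
X_
XX
X_
After rotation 1 (CCW):
_X_
XXX
After rotation 2 (CW):
X_
XX
X_
After rotation 3 (CCW):
_X_
XXX
After rotation 4 (CW):
X_
XX
X_
After rotation 5 (CW):
XXX
_X_

Answer: XXX
_X_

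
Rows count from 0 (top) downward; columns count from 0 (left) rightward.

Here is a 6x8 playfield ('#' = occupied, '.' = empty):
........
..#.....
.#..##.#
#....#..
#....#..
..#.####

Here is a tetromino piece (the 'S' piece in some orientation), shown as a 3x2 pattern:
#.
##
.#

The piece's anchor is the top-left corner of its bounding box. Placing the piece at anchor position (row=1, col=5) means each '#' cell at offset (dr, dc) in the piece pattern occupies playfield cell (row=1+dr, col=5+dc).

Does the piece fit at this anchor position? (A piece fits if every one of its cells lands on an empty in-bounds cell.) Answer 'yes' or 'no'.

Answer: no

Derivation:
Check each piece cell at anchor (1, 5):
  offset (0,0) -> (1,5): empty -> OK
  offset (1,0) -> (2,5): occupied ('#') -> FAIL
  offset (1,1) -> (2,6): empty -> OK
  offset (2,1) -> (3,6): empty -> OK
All cells valid: no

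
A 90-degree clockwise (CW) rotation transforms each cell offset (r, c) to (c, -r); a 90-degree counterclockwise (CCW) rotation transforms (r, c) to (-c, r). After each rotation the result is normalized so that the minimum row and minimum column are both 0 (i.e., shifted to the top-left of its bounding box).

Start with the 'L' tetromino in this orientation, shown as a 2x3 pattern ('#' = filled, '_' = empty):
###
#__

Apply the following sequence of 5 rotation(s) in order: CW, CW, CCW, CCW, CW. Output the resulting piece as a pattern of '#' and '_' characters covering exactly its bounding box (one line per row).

Answer: ##
_#
_#

Derivation:
Start:
###
#__
After rotation 1 (CW):
##
_#
_#
After rotation 2 (CW):
__#
###
After rotation 3 (CCW):
##
_#
_#
After rotation 4 (CCW):
###
#__
After rotation 5 (CW):
##
_#
_#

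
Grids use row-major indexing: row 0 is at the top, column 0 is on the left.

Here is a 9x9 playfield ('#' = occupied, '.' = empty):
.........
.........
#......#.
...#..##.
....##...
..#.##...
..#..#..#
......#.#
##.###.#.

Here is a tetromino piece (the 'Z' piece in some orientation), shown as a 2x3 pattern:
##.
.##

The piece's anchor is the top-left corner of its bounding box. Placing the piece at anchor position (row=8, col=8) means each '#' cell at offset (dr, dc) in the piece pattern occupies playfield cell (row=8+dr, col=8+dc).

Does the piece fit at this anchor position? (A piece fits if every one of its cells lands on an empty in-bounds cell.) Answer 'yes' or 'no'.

Check each piece cell at anchor (8, 8):
  offset (0,0) -> (8,8): empty -> OK
  offset (0,1) -> (8,9): out of bounds -> FAIL
  offset (1,1) -> (9,9): out of bounds -> FAIL
  offset (1,2) -> (9,10): out of bounds -> FAIL
All cells valid: no

Answer: no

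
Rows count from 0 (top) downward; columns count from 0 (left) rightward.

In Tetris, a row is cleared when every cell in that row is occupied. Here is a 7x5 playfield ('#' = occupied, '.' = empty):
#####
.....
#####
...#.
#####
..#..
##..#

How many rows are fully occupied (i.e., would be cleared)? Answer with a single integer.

Check each row:
  row 0: 0 empty cells -> FULL (clear)
  row 1: 5 empty cells -> not full
  row 2: 0 empty cells -> FULL (clear)
  row 3: 4 empty cells -> not full
  row 4: 0 empty cells -> FULL (clear)
  row 5: 4 empty cells -> not full
  row 6: 2 empty cells -> not full
Total rows cleared: 3

Answer: 3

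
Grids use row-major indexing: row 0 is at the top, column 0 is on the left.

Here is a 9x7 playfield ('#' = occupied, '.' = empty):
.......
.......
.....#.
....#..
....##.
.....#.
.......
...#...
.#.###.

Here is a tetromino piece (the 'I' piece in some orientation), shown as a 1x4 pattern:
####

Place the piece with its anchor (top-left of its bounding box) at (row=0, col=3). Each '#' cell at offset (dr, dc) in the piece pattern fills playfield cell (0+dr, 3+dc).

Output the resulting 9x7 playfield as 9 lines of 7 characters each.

Fill (0+0,3+0) = (0,3)
Fill (0+0,3+1) = (0,4)
Fill (0+0,3+2) = (0,5)
Fill (0+0,3+3) = (0,6)

Answer: ...####
.......
.....#.
....#..
....##.
.....#.
.......
...#...
.#.###.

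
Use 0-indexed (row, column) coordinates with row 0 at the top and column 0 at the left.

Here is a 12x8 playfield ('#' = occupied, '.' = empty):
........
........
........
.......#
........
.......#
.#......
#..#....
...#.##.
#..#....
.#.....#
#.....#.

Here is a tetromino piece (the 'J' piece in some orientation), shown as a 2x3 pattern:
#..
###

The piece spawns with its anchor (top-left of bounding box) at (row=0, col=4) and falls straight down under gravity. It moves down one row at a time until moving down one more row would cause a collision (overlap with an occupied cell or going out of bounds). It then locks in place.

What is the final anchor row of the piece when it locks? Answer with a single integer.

Spawn at (row=0, col=4). Try each row:
  row 0: fits
  row 1: fits
  row 2: fits
  row 3: fits
  row 4: fits
  row 5: fits
  row 6: fits
  row 7: blocked -> lock at row 6

Answer: 6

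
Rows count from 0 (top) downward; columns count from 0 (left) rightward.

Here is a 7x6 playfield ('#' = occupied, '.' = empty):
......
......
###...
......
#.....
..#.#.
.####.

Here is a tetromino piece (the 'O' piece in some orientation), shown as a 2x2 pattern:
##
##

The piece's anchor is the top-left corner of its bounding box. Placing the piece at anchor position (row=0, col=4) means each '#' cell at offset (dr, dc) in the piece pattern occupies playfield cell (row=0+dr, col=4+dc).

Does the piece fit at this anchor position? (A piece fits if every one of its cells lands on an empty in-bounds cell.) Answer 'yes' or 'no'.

Answer: yes

Derivation:
Check each piece cell at anchor (0, 4):
  offset (0,0) -> (0,4): empty -> OK
  offset (0,1) -> (0,5): empty -> OK
  offset (1,0) -> (1,4): empty -> OK
  offset (1,1) -> (1,5): empty -> OK
All cells valid: yes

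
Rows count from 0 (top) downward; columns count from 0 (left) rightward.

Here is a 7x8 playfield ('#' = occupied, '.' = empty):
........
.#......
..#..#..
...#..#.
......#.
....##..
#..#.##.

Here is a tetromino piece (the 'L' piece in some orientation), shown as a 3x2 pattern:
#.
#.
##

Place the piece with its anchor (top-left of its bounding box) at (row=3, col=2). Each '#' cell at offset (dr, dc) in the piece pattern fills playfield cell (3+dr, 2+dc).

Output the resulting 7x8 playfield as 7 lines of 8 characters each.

Fill (3+0,2+0) = (3,2)
Fill (3+1,2+0) = (4,2)
Fill (3+2,2+0) = (5,2)
Fill (3+2,2+1) = (5,3)

Answer: ........
.#......
..#..#..
..##..#.
..#...#.
..####..
#..#.##.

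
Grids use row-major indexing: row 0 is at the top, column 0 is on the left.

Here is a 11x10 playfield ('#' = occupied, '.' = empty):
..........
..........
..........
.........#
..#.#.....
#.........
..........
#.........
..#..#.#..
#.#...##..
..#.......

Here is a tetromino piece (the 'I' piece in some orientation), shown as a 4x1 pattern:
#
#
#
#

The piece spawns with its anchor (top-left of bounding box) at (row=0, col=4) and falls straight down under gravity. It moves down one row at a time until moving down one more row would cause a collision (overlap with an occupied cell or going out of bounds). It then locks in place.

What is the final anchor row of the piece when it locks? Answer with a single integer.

Answer: 0

Derivation:
Spawn at (row=0, col=4). Try each row:
  row 0: fits
  row 1: blocked -> lock at row 0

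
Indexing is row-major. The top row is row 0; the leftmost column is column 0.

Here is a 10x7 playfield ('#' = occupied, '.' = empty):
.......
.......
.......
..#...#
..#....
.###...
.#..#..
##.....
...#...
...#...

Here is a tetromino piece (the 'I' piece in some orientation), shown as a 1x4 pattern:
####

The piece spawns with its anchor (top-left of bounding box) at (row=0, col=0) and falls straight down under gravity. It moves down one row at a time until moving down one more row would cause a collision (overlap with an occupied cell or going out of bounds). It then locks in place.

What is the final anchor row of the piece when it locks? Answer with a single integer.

Answer: 2

Derivation:
Spawn at (row=0, col=0). Try each row:
  row 0: fits
  row 1: fits
  row 2: fits
  row 3: blocked -> lock at row 2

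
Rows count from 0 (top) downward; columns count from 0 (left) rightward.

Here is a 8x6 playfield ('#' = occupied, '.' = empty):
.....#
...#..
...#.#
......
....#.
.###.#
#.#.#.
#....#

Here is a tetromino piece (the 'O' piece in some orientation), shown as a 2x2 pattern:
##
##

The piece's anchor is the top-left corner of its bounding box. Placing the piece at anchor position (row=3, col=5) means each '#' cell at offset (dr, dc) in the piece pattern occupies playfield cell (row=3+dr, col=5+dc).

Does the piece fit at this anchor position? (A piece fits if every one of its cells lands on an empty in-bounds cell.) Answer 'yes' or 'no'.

Check each piece cell at anchor (3, 5):
  offset (0,0) -> (3,5): empty -> OK
  offset (0,1) -> (3,6): out of bounds -> FAIL
  offset (1,0) -> (4,5): empty -> OK
  offset (1,1) -> (4,6): out of bounds -> FAIL
All cells valid: no

Answer: no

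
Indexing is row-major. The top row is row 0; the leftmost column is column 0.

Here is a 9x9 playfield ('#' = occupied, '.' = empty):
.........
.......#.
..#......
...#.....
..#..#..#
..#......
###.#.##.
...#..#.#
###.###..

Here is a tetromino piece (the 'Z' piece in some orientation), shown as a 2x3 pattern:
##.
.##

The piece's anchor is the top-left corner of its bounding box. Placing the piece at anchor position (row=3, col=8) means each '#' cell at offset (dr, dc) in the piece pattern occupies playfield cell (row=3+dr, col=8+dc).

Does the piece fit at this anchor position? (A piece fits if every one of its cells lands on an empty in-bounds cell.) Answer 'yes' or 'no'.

Check each piece cell at anchor (3, 8):
  offset (0,0) -> (3,8): empty -> OK
  offset (0,1) -> (3,9): out of bounds -> FAIL
  offset (1,1) -> (4,9): out of bounds -> FAIL
  offset (1,2) -> (4,10): out of bounds -> FAIL
All cells valid: no

Answer: no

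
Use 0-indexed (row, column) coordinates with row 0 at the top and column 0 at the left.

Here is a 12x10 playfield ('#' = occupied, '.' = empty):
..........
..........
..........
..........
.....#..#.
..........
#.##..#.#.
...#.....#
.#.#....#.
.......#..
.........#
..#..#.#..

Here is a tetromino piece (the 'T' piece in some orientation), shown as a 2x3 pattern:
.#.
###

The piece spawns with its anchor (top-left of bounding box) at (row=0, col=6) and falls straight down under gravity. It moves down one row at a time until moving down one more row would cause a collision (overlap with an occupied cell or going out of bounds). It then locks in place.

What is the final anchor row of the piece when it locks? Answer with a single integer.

Answer: 2

Derivation:
Spawn at (row=0, col=6). Try each row:
  row 0: fits
  row 1: fits
  row 2: fits
  row 3: blocked -> lock at row 2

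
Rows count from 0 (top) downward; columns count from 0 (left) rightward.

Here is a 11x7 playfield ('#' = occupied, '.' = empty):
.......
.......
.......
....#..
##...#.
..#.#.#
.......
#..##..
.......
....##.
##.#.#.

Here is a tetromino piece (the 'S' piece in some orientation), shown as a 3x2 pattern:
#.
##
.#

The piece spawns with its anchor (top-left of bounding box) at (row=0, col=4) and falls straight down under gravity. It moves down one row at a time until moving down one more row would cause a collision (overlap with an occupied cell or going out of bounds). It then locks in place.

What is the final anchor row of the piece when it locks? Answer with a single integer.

Spawn at (row=0, col=4). Try each row:
  row 0: fits
  row 1: fits
  row 2: blocked -> lock at row 1

Answer: 1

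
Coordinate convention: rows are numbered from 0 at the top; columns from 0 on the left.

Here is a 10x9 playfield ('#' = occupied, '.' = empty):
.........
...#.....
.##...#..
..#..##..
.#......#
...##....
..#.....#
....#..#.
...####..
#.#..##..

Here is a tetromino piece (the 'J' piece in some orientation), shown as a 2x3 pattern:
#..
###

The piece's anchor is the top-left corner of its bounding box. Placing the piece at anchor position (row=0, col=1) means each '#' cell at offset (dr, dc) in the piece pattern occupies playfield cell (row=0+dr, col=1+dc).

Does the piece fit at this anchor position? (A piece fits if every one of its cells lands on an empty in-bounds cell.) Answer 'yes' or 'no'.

Answer: no

Derivation:
Check each piece cell at anchor (0, 1):
  offset (0,0) -> (0,1): empty -> OK
  offset (1,0) -> (1,1): empty -> OK
  offset (1,1) -> (1,2): empty -> OK
  offset (1,2) -> (1,3): occupied ('#') -> FAIL
All cells valid: no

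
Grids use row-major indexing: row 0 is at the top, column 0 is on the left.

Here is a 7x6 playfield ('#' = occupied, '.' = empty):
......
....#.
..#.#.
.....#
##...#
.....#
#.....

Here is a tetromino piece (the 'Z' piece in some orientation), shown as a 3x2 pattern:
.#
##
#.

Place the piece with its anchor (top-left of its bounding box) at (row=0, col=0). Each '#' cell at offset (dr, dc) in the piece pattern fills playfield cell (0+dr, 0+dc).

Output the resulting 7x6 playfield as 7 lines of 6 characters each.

Answer: .#....
##..#.
#.#.#.
.....#
##...#
.....#
#.....

Derivation:
Fill (0+0,0+1) = (0,1)
Fill (0+1,0+0) = (1,0)
Fill (0+1,0+1) = (1,1)
Fill (0+2,0+0) = (2,0)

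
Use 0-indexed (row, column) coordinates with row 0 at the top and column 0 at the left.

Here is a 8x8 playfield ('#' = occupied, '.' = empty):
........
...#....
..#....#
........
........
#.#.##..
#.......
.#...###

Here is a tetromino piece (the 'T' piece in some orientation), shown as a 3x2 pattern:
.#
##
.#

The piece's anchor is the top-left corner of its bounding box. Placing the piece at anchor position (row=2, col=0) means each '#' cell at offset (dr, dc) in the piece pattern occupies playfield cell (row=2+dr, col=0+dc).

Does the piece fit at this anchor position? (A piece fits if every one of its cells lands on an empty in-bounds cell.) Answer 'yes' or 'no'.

Answer: yes

Derivation:
Check each piece cell at anchor (2, 0):
  offset (0,1) -> (2,1): empty -> OK
  offset (1,0) -> (3,0): empty -> OK
  offset (1,1) -> (3,1): empty -> OK
  offset (2,1) -> (4,1): empty -> OK
All cells valid: yes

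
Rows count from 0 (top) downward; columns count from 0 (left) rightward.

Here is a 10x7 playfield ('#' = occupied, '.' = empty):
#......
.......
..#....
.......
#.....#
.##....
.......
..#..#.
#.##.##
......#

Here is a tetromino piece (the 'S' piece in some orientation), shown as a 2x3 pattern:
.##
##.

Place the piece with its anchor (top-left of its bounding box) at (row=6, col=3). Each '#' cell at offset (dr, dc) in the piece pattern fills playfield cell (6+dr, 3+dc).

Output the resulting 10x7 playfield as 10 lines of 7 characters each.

Answer: #......
.......
..#....
.......
#.....#
.##....
....##.
..####.
#.##.##
......#

Derivation:
Fill (6+0,3+1) = (6,4)
Fill (6+0,3+2) = (6,5)
Fill (6+1,3+0) = (7,3)
Fill (6+1,3+1) = (7,4)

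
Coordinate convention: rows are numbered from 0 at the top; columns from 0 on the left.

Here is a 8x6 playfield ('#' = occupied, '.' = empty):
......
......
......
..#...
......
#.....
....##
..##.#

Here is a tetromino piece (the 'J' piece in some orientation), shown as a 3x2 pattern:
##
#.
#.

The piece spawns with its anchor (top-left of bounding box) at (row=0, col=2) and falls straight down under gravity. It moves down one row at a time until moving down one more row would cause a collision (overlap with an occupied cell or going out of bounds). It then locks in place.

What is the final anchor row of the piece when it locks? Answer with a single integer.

Spawn at (row=0, col=2). Try each row:
  row 0: fits
  row 1: blocked -> lock at row 0

Answer: 0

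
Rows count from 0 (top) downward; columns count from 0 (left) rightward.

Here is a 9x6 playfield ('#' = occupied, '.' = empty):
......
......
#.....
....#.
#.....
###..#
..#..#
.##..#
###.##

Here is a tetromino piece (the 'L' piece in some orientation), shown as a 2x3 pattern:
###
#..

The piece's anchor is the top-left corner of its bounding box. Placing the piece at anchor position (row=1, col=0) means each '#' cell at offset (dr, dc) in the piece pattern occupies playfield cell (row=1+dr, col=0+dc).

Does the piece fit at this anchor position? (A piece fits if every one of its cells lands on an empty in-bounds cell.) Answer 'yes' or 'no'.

Check each piece cell at anchor (1, 0):
  offset (0,0) -> (1,0): empty -> OK
  offset (0,1) -> (1,1): empty -> OK
  offset (0,2) -> (1,2): empty -> OK
  offset (1,0) -> (2,0): occupied ('#') -> FAIL
All cells valid: no

Answer: no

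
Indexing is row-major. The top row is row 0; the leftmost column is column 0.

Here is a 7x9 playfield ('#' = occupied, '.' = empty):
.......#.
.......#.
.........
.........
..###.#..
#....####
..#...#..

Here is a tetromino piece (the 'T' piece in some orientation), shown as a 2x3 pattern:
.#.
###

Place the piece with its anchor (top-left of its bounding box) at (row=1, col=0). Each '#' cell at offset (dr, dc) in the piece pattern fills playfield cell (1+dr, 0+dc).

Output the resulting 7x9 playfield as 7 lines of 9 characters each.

Fill (1+0,0+1) = (1,1)
Fill (1+1,0+0) = (2,0)
Fill (1+1,0+1) = (2,1)
Fill (1+1,0+2) = (2,2)

Answer: .......#.
.#.....#.
###......
.........
..###.#..
#....####
..#...#..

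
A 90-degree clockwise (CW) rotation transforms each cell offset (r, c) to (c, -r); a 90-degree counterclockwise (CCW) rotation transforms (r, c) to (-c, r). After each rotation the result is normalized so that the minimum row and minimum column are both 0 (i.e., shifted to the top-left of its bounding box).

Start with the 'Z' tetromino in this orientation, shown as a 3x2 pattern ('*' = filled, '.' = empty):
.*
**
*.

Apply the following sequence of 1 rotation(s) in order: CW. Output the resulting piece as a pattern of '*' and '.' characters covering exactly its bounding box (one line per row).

Answer: **.
.**

Derivation:
Start:
.*
**
*.
After rotation 1 (CW):
**.
.**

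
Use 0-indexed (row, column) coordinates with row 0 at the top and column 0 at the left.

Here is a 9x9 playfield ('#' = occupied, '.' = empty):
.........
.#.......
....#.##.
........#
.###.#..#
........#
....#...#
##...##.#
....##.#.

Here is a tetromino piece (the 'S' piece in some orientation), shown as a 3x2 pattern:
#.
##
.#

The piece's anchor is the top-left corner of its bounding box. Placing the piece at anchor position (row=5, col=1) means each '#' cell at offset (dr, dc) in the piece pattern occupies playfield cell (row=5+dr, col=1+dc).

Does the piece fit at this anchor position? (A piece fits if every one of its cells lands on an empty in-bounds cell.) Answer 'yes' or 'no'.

Check each piece cell at anchor (5, 1):
  offset (0,0) -> (5,1): empty -> OK
  offset (1,0) -> (6,1): empty -> OK
  offset (1,1) -> (6,2): empty -> OK
  offset (2,1) -> (7,2): empty -> OK
All cells valid: yes

Answer: yes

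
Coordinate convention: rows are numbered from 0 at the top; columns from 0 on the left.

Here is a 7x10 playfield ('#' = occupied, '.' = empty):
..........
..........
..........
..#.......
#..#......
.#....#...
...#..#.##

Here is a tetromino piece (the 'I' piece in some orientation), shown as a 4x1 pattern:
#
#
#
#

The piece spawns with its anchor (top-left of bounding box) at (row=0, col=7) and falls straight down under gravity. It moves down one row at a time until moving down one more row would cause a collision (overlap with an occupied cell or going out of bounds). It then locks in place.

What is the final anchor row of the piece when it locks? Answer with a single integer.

Answer: 3

Derivation:
Spawn at (row=0, col=7). Try each row:
  row 0: fits
  row 1: fits
  row 2: fits
  row 3: fits
  row 4: blocked -> lock at row 3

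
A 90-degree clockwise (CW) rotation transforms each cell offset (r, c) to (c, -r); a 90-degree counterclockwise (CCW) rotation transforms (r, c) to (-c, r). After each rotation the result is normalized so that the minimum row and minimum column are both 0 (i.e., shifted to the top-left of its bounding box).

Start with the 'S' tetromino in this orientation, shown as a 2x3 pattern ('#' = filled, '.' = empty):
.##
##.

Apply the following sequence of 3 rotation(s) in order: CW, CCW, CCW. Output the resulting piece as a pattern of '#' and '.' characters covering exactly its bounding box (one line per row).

Start:
.##
##.
After rotation 1 (CW):
#.
##
.#
After rotation 2 (CCW):
.##
##.
After rotation 3 (CCW):
#.
##
.#

Answer: #.
##
.#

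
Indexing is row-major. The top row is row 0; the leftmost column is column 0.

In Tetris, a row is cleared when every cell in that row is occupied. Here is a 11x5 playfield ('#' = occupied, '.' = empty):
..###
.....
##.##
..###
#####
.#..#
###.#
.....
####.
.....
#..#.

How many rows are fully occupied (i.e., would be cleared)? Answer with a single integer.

Answer: 1

Derivation:
Check each row:
  row 0: 2 empty cells -> not full
  row 1: 5 empty cells -> not full
  row 2: 1 empty cell -> not full
  row 3: 2 empty cells -> not full
  row 4: 0 empty cells -> FULL (clear)
  row 5: 3 empty cells -> not full
  row 6: 1 empty cell -> not full
  row 7: 5 empty cells -> not full
  row 8: 1 empty cell -> not full
  row 9: 5 empty cells -> not full
  row 10: 3 empty cells -> not full
Total rows cleared: 1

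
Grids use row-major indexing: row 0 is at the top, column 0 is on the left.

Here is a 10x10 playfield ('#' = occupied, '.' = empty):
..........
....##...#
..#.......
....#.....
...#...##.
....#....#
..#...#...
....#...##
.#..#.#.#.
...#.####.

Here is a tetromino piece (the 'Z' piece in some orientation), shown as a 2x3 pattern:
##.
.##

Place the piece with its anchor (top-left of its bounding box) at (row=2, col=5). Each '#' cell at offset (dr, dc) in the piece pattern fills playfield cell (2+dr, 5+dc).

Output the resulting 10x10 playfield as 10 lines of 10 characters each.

Answer: ..........
....##...#
..#..##...
....#.##..
...#...##.
....#....#
..#...#...
....#...##
.#..#.#.#.
...#.####.

Derivation:
Fill (2+0,5+0) = (2,5)
Fill (2+0,5+1) = (2,6)
Fill (2+1,5+1) = (3,6)
Fill (2+1,5+2) = (3,7)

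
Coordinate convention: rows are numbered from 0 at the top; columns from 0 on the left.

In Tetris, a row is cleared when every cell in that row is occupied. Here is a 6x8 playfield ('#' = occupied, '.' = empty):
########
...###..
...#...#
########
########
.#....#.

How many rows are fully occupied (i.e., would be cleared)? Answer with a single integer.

Answer: 3

Derivation:
Check each row:
  row 0: 0 empty cells -> FULL (clear)
  row 1: 5 empty cells -> not full
  row 2: 6 empty cells -> not full
  row 3: 0 empty cells -> FULL (clear)
  row 4: 0 empty cells -> FULL (clear)
  row 5: 6 empty cells -> not full
Total rows cleared: 3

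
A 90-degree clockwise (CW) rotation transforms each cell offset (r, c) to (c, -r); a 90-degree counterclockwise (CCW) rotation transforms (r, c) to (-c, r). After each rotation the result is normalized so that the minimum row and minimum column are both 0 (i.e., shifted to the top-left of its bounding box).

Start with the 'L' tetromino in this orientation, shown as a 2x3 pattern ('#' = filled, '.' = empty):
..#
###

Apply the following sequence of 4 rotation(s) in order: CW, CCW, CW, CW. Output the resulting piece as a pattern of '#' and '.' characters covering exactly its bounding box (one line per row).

Start:
..#
###
After rotation 1 (CW):
#.
#.
##
After rotation 2 (CCW):
..#
###
After rotation 3 (CW):
#.
#.
##
After rotation 4 (CW):
###
#..

Answer: ###
#..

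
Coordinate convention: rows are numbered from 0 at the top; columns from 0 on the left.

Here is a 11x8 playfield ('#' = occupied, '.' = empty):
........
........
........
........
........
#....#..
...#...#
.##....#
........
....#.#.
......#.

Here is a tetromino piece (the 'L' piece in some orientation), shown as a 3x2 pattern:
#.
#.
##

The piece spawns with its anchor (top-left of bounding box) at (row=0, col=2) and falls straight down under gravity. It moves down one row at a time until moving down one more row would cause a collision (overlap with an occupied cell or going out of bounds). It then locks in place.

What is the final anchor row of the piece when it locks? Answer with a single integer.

Answer: 3

Derivation:
Spawn at (row=0, col=2). Try each row:
  row 0: fits
  row 1: fits
  row 2: fits
  row 3: fits
  row 4: blocked -> lock at row 3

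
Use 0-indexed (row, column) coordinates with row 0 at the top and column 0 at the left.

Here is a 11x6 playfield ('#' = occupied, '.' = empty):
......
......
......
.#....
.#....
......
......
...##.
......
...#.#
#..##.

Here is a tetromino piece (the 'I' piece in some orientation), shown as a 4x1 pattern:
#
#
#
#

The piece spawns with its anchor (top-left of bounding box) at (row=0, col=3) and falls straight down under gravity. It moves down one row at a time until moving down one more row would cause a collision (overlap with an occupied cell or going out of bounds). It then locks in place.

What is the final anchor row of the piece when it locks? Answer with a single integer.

Spawn at (row=0, col=3). Try each row:
  row 0: fits
  row 1: fits
  row 2: fits
  row 3: fits
  row 4: blocked -> lock at row 3

Answer: 3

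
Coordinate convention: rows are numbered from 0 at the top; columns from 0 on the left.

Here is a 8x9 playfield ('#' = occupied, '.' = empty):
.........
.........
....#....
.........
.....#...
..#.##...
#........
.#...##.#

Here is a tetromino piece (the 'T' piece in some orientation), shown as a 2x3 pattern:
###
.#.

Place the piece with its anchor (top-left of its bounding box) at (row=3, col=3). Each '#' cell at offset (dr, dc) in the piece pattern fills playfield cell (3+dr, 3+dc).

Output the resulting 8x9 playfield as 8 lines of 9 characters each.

Answer: .........
.........
....#....
...###...
....##...
..#.##...
#........
.#...##.#

Derivation:
Fill (3+0,3+0) = (3,3)
Fill (3+0,3+1) = (3,4)
Fill (3+0,3+2) = (3,5)
Fill (3+1,3+1) = (4,4)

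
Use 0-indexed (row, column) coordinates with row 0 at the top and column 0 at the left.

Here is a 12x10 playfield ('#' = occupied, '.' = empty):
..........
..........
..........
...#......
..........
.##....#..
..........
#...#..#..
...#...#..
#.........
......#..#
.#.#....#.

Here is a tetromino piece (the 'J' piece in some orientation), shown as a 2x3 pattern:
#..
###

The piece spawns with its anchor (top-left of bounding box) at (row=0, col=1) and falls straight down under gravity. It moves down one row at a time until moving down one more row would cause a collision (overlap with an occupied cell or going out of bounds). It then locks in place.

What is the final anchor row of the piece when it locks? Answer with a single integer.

Spawn at (row=0, col=1). Try each row:
  row 0: fits
  row 1: fits
  row 2: blocked -> lock at row 1

Answer: 1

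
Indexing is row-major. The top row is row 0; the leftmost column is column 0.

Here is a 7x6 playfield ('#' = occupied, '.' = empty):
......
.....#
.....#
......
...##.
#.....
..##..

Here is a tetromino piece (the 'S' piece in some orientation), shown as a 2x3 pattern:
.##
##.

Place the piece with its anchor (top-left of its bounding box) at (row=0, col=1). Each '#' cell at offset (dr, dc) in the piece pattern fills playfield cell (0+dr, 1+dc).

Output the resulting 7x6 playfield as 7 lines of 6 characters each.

Answer: ..##..
.##..#
.....#
......
...##.
#.....
..##..

Derivation:
Fill (0+0,1+1) = (0,2)
Fill (0+0,1+2) = (0,3)
Fill (0+1,1+0) = (1,1)
Fill (0+1,1+1) = (1,2)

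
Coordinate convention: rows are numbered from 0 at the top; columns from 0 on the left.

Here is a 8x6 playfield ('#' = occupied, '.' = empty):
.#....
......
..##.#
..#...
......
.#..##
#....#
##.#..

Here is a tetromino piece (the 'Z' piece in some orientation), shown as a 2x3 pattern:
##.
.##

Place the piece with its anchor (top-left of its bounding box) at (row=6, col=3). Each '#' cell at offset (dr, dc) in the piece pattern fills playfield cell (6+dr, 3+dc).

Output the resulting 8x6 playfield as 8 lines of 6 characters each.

Answer: .#....
......
..##.#
..#...
......
.#..##
#..###
##.###

Derivation:
Fill (6+0,3+0) = (6,3)
Fill (6+0,3+1) = (6,4)
Fill (6+1,3+1) = (7,4)
Fill (6+1,3+2) = (7,5)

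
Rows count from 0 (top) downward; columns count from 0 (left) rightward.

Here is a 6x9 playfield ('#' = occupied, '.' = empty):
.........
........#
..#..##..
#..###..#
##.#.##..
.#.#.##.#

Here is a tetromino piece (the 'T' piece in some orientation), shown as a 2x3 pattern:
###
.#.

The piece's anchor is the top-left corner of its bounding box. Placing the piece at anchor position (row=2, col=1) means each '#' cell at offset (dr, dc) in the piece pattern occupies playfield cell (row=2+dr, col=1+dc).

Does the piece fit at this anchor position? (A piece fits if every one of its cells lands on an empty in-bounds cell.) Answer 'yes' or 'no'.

Check each piece cell at anchor (2, 1):
  offset (0,0) -> (2,1): empty -> OK
  offset (0,1) -> (2,2): occupied ('#') -> FAIL
  offset (0,2) -> (2,3): empty -> OK
  offset (1,1) -> (3,2): empty -> OK
All cells valid: no

Answer: no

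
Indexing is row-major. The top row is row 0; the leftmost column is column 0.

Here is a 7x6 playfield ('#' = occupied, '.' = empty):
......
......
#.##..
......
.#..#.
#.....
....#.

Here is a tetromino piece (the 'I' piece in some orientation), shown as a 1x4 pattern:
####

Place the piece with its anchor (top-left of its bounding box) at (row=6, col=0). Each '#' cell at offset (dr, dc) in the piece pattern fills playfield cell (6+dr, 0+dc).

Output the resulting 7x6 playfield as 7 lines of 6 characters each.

Answer: ......
......
#.##..
......
.#..#.
#.....
#####.

Derivation:
Fill (6+0,0+0) = (6,0)
Fill (6+0,0+1) = (6,1)
Fill (6+0,0+2) = (6,2)
Fill (6+0,0+3) = (6,3)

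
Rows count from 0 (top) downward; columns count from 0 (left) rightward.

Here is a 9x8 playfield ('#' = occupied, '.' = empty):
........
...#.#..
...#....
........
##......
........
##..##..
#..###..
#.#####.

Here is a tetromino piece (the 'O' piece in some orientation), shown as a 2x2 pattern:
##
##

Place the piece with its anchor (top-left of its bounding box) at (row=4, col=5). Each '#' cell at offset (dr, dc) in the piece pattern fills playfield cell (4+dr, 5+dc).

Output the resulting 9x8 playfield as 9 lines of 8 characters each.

Answer: ........
...#.#..
...#....
........
##...##.
.....##.
##..##..
#..###..
#.#####.

Derivation:
Fill (4+0,5+0) = (4,5)
Fill (4+0,5+1) = (4,6)
Fill (4+1,5+0) = (5,5)
Fill (4+1,5+1) = (5,6)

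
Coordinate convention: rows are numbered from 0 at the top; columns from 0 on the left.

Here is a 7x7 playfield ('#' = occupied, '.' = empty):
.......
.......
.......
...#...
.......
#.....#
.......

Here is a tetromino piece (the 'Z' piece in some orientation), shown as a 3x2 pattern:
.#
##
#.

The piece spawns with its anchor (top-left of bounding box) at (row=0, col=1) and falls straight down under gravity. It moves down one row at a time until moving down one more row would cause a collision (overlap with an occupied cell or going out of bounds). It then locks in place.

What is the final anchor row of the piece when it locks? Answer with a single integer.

Answer: 4

Derivation:
Spawn at (row=0, col=1). Try each row:
  row 0: fits
  row 1: fits
  row 2: fits
  row 3: fits
  row 4: fits
  row 5: blocked -> lock at row 4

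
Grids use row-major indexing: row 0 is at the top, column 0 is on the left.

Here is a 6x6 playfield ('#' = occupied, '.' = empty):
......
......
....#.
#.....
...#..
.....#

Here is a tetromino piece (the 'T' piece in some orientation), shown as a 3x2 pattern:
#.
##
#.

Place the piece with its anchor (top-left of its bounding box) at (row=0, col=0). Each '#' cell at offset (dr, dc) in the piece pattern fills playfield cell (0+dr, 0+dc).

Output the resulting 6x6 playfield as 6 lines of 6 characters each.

Answer: #.....
##....
#...#.
#.....
...#..
.....#

Derivation:
Fill (0+0,0+0) = (0,0)
Fill (0+1,0+0) = (1,0)
Fill (0+1,0+1) = (1,1)
Fill (0+2,0+0) = (2,0)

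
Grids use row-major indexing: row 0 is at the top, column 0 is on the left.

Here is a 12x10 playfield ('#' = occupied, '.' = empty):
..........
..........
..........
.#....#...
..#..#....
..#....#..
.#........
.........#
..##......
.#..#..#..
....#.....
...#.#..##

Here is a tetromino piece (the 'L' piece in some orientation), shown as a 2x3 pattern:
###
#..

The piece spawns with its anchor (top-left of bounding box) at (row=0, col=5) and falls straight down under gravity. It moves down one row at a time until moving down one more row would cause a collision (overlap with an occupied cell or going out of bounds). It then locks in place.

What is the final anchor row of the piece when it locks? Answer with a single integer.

Spawn at (row=0, col=5). Try each row:
  row 0: fits
  row 1: fits
  row 2: fits
  row 3: blocked -> lock at row 2

Answer: 2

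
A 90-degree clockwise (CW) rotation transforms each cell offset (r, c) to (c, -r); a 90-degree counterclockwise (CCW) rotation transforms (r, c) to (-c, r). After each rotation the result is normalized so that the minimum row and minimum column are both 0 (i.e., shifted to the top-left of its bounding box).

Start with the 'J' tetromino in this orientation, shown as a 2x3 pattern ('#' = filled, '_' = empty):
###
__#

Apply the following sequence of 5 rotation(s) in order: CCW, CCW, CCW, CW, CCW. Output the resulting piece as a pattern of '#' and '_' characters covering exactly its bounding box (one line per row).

Answer: _#
_#
##

Derivation:
Start:
###
__#
After rotation 1 (CCW):
##
#_
#_
After rotation 2 (CCW):
#__
###
After rotation 3 (CCW):
_#
_#
##
After rotation 4 (CW):
#__
###
After rotation 5 (CCW):
_#
_#
##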